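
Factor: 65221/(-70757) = -1*13^1*29^1*409^(-1) = -377/409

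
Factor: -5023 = -1*5023^1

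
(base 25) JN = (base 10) 498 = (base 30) GI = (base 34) EM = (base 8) 762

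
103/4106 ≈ 0.0251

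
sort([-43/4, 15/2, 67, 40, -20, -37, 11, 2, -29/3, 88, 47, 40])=[-37, -20, -43/4, -29/3, 2, 15/2, 11, 40, 40, 47, 67, 88]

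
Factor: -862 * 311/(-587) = 2^1 * 311^1 * 431^1 * 587^(-1) = 268082/587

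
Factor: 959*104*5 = 2^3*5^1*7^1*13^1*137^1 = 498680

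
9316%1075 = 716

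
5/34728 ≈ 0.000144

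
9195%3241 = 2713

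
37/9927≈0.00373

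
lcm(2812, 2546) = 188404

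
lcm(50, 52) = 1300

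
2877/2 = 1438 + 1/2 = 1438.50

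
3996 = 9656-5660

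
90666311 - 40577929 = 50088382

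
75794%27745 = 20304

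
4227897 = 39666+4188231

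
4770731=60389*79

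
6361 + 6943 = 13304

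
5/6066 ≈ 0.000824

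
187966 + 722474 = 910440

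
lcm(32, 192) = 192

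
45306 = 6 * 7551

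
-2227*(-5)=11135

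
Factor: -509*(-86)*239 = 2^1*43^1*239^1*509^1 = 10461986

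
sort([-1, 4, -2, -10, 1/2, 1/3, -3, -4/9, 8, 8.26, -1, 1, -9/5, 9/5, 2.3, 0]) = [-10, -3, -2, -9/5, -1, -1, -4/9, 0, 1/3, 1/2, 1, 9/5, 2.3, 4, 8, 8.26]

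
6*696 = 4176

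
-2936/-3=978 + 2/3 ≈ 978.67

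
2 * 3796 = 7592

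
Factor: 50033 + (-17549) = 2^2 * 3^1 * 2707^1 = 32484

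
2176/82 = 26 + 22/41 ≈ 26.54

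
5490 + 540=6030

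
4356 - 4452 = -96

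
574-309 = 265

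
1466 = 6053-4587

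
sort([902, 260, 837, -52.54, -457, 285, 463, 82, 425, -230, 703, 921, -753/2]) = [-457, -753/2, -230, -52.54, 82, 260, 285, 425, 463, 703, 837, 902, 921]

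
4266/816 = 5 + 31/136 ≈ 5.23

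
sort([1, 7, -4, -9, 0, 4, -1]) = [-9, -4, -1, 0, 1, 4, 7]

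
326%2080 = 326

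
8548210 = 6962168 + 1586042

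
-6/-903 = 2/301 ≈ 0.00664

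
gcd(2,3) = 1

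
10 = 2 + 8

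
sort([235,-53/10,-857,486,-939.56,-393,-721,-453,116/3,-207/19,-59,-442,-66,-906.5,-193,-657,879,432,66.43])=[-939.56,-906.5,-857,-721,-657,-453,-442,-393,-193,-66,-59,-207/19,-53/10,116/3,66.43,235,432,486,879]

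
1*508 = 508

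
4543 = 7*649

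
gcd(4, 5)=1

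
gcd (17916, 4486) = 2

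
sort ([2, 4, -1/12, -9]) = [-9, -1/12, 2, 4]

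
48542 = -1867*(-26)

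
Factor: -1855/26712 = -1 * 2^(-3) * 3^(-2) * 5^1 = -5/72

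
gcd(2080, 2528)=32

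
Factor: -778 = -1 * 2^1 * 389^1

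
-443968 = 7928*(-56) 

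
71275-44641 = 26634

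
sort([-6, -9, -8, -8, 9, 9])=[-9, -8, -8, -6, 9, 9]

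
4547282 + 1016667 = 5563949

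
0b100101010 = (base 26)bc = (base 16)12a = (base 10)298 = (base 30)9s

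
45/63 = 5/7 ≈ 0.714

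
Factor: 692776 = 2^3*7^1*89^1*139^1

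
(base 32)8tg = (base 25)efb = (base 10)9136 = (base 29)ap1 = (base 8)21660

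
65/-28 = -2 - 9/28 ≈ -2.32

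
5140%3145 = 1995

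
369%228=141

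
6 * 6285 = 37710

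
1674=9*186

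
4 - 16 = -12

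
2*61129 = 122258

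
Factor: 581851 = 401^1*1451^1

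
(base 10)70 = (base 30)2a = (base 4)1012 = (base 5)240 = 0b1000110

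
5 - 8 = -3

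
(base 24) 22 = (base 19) 2c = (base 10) 50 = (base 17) 2g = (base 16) 32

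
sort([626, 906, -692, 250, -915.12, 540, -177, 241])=[-915.12, -692, -177, 241, 250, 540, 626, 906]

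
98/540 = 49/270 ≈ 0.181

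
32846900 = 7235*4540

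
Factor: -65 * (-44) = 2^2 * 5^1 * 11^1 * 13^1 = 2860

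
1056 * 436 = 460416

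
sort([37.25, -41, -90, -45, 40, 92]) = [-90, -45, -41, 37.25, 40, 92]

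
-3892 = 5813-9705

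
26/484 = 13/242 ≈ 0.0537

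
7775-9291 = -1516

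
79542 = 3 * 26514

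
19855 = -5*(-3971) 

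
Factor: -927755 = -1*5^1*185551^1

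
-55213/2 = -27606 - 1/2 = -27606.50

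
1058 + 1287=2345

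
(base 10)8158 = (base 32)7uu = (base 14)2d8a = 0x1fde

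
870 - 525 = 345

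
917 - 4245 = -3328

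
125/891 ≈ 0.140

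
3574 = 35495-31921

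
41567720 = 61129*680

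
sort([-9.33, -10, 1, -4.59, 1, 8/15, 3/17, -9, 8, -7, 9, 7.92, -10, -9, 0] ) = [-10, -10, -9.33, -9, -9, -7, -4.59, 0, 3/17, 8/15, 1, 1, 7.92, 8, 9] 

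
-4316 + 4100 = -216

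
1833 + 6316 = 8149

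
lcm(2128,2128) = 2128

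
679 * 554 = 376166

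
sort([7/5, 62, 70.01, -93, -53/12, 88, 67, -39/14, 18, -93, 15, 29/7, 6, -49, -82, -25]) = [-93, -93, -82, -49, -25, -53/12, -39/14, 7/5, 29/7, 6, 15, 18, 62, 67, 70.01, 88]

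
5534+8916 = 14450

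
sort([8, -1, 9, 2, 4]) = [-1, 2, 4, 8, 9]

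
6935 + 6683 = 13618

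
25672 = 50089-24417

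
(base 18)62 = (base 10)110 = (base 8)156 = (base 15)75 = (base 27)42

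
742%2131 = 742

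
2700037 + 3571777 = 6271814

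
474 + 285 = 759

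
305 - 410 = -105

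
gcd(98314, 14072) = 2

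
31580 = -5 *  (-6316) 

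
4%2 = 0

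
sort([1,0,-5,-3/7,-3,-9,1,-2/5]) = [-9,-5,-3,-3/7,-2/5,0,1,1]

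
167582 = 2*83791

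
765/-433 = -1 - 332/433 ≈ -1.77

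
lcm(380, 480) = 9120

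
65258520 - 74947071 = -9688551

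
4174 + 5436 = 9610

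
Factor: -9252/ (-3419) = 2^2 * 3^2 * 13^ (-1) * 257^1 * 263^ (-1)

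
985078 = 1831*538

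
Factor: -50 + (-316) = -1*2^1*3^1*61^1 = -366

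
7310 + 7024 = 14334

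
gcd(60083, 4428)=1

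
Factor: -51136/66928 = -1 * 2^2 * 17^1 * 89^(-1) = -68/89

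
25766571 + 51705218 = 77471789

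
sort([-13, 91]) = [-13, 91]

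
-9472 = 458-9930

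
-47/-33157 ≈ 0.00142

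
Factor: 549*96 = 2^5*3^3*61^1 = 52704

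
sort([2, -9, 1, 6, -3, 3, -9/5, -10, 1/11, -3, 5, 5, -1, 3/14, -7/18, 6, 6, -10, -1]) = [-10, -10, -9, -3, -3, -9/5, -1, -1, -7/18, 1/11, 3/14, 1, 2, 3, 5, 5, 6, 6, 6]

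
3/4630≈0.000648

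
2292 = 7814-5522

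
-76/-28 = 2 + 5/7 ≈ 2.71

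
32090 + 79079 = 111169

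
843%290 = 263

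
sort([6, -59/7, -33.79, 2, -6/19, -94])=[-94, -33.79, -59/7, -6/19, 2, 6]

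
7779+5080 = 12859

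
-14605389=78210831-92816220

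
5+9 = 14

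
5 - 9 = -4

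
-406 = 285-691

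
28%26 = 2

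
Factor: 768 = 2^8*3^1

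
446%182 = 82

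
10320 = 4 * 2580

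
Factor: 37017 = 3^4 * 457^1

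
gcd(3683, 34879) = 1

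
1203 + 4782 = 5985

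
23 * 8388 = 192924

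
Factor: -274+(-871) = -1*5^1*229^1 = -1145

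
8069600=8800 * 917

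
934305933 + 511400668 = 1445706601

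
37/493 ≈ 0.0751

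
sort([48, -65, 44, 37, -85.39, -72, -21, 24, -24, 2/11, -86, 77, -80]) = [-86, -85.39, -80, -72, -65, -24, -21, 2/11, 24, 37, 44, 48, 77]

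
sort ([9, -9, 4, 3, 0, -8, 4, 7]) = [-9, -8, 0, 3, 4, 4, 7, 9]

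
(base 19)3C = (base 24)2L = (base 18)3F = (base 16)45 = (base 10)69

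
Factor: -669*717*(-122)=2^1*3^2*61^1*223^1*239^1=58520106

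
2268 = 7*324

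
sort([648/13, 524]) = [648/13, 524]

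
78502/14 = 5607+2/7 ≈ 5607.29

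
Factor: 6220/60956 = 5^1*7^ (-2) = 5/49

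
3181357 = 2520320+661037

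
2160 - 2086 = 74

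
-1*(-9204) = 9204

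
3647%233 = 152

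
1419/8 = 177+3/8 ≈ 177.38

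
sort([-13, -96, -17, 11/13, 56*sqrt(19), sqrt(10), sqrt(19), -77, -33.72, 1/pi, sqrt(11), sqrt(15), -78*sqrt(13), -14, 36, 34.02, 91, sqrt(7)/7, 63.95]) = [-78*sqrt(13), -96, -77, -33.72, -17, -14, -13, 1/pi, sqrt(7)/7, 11/13, sqrt(10), sqrt(11), sqrt(15), sqrt(19), 34.02, 36, 63.95, 91, 56*sqrt(19)]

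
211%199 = 12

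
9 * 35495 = 319455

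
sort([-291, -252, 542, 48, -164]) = [-291, -252, -164, 48, 542]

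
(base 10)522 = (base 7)1344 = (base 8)1012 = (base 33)fr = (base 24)li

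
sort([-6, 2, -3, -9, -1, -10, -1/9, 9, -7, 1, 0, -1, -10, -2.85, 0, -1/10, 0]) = [-10, -10, -9, -7, -6, -3, -2.85, -1, -1, -1/9, -1/10, 0, 0, 0, 1, 2, 9]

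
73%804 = 73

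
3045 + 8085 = 11130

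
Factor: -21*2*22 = -1*2^2*3^1*7^1*11^1 = -924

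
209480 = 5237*40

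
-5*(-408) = 2040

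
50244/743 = 67+463/743 ≈ 67.62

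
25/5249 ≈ 0.00476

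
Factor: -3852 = -1 * 2^2 * 3^2 * 107^1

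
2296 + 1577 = 3873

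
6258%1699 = 1161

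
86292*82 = 7075944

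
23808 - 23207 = 601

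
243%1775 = 243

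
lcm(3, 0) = 0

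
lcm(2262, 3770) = 11310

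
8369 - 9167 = -798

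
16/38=8/19 ≈ 0.421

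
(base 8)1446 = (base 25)176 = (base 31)q0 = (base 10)806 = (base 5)11211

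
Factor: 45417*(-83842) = -1*2^1*3^1*11^1*37^1*103^1*15139^1 = -3807852114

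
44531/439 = 101 + 192/439 ≈ 101.44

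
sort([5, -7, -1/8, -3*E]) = [-3*E, -7, -1/8, 5]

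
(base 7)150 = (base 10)84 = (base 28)30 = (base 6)220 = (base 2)1010100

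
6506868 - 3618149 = 2888719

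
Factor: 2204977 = 2204977^1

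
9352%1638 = 1162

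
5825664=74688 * 78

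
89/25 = 3+14/25 = 3.56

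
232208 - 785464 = -553256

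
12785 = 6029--6756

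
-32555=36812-69367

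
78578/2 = 39289 = 39289.00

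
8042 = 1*8042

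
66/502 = 33/251 ≈ 0.131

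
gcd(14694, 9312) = 6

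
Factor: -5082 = -1*2^1*3^1*7^1*11^2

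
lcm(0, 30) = 0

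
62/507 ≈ 0.122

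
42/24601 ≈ 0.00171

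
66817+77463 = 144280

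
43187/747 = 57 + 608/747 ≈ 57.81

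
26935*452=12174620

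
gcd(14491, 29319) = 337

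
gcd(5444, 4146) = 2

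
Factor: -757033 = -1 * 67^1 * 11299^1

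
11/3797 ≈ 0.00290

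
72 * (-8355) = -601560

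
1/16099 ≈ 0.0000621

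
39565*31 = 1226515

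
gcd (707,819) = 7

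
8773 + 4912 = 13685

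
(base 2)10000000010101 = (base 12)4905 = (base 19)13e5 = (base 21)id2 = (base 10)8213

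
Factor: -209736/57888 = -1 * 2^(-2) * 67^(-1) * 971^1 = -971/268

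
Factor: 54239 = 73^1*743^1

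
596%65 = 11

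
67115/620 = 433/4 = 108.25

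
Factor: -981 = -1*3^2*109^1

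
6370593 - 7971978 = -1601385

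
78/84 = 13/14 ≈ 0.929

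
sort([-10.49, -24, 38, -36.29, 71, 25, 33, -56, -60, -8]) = [-60, -56, -36.29, -24, -10.49, -8, 25, 33, 38, 71]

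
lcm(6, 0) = 0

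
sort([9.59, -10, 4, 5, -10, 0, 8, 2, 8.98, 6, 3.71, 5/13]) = [-10, -10, 0, 5/13, 2, 3.71, 4, 5, 6, 8, 8.98, 9.59]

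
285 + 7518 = 7803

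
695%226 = 17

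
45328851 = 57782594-12453743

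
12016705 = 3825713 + 8190992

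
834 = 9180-8346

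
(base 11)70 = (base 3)2212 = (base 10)77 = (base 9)85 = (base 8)115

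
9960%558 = 474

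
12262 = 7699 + 4563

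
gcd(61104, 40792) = 8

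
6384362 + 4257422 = 10641784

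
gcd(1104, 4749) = 3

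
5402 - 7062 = -1660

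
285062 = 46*6197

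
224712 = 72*3121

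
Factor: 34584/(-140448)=-1*2^(-2)*7^(-1)*19^(-1)*131^1=-131/532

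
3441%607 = 406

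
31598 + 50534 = 82132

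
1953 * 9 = 17577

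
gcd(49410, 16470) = 16470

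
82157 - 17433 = 64724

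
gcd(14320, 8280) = 40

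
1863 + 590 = 2453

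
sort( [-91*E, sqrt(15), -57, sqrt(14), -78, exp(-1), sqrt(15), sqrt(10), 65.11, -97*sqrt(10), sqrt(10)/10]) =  [-97*sqrt(10), -91*E, -78, -57, sqrt(10)/10, exp(-1), sqrt(10), sqrt(14), sqrt(15), sqrt(15), 65.11]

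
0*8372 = 0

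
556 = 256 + 300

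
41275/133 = 310 + 45/133 ≈ 310.34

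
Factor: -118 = -1*2^1*59^1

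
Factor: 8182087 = 53^1*317^1*487^1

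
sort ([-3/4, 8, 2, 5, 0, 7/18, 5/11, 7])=[-3/4, 0, 7/18, 5/11, 2, 5, 7, 8]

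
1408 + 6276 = 7684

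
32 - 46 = -14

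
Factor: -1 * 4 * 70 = -1 * 2^3 * 5^1 * 7^1 = -280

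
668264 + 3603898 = 4272162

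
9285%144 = 69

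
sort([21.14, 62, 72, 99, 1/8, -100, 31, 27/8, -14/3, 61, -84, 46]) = [-100, -84, -14/3, 1/8, 27/8, 21.14, 31, 46, 61, 62, 72, 99]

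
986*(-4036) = -3979496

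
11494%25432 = 11494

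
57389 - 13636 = 43753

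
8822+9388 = 18210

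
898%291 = 25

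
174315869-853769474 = -679453605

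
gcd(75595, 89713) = 13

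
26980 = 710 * 38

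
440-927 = -487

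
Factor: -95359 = -1 * 11^1 * 8669^1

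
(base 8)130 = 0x58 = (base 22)40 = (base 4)1120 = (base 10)88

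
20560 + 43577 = 64137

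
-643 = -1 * 643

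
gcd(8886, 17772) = 8886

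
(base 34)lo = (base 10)738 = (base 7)2103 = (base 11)611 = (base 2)1011100010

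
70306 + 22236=92542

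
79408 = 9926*8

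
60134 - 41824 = 18310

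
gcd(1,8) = 1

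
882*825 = 727650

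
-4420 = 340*(-13)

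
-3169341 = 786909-3956250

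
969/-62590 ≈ -0.0155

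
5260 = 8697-3437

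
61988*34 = 2107592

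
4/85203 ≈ 0.0000469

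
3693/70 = 52 + 53/70 ≈ 52.76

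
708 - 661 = 47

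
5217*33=172161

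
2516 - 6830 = -4314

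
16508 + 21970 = 38478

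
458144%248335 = 209809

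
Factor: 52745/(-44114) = -1*2^(-1)*5^1*11^1*23^(-1) = -55/46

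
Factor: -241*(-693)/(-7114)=-1*2^(-1)*3^2*7^1*11^1*241^1*3557^(-1)=-167013/7114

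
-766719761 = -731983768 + -34735993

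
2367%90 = 27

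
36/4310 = 18/2155 ≈ 0.00835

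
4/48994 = 2/24497 ≈ 0.0000816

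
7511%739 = 121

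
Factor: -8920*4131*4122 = -1*2^4*3^7*5^1*17^1*223^1*229^1 = -151889599440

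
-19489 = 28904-48393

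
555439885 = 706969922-151530037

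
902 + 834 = 1736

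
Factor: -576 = -1*2^6*3^2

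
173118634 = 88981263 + 84137371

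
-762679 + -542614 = -1305293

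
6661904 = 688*9683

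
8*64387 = 515096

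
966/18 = 53 + 2/3 ≈ 53.67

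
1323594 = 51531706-50208112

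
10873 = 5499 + 5374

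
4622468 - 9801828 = -5179360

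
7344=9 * 816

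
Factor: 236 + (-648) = -1*2^2*103^1 = -412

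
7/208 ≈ 0.0337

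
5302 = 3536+1766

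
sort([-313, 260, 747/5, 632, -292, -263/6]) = [-313, -292, -263/6, 747/5, 260, 632]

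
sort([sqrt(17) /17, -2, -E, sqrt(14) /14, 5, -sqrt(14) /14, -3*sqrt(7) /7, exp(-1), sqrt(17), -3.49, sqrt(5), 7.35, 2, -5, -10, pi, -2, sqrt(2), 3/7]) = [-10, -5, -3.49, -E, -2, -2, -3*sqrt(7) /7, -sqrt(14) /14, sqrt(17) /17, sqrt(14) /14, exp(-1), 3/7, sqrt(2), 2, sqrt(5), pi, sqrt(17), 5, 7.35]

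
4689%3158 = 1531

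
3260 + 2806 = 6066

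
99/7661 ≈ 0.0129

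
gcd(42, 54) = 6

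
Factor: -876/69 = -1*2^2*23^(-1)*73^1 = -292/23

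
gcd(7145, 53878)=1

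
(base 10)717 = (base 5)10332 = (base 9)876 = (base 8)1315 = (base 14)393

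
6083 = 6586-503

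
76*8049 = 611724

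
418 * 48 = 20064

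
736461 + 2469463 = 3205924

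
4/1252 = 1/313 ≈ 0.00319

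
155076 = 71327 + 83749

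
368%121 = 5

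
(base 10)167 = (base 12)11b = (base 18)95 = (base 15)b2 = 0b10100111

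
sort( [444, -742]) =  [-742, 444]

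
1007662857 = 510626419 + 497036438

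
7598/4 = 3799/2 = 1899.50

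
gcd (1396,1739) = 1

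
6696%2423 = 1850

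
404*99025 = 40006100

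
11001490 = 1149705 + 9851785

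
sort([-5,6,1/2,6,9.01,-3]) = [-5,-3,1/2,6,6,9.01]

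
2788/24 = 697/6 ≈ 116.17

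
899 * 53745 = 48316755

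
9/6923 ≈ 0.00130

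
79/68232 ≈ 0.00116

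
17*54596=928132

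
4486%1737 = 1012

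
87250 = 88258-1008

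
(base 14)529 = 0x3f9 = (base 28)189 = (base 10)1017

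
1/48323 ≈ 0.0000207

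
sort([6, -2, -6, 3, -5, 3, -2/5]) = [-6, -5, -2, -2/5, 3, 3, 6]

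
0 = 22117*0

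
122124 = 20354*6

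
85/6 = 14 + 1/6 ≈ 14.17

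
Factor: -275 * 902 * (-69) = 2^1 * 3^1 * 5^2 * 11^2 * 23^1 * 41^1 = 17115450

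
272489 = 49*5561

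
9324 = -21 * (-444)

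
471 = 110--361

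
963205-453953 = 509252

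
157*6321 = 992397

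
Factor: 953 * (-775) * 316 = -1 * 2^2 * 5^2 * 31^1 * 79^1 * 953^1 = -233389700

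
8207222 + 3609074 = 11816296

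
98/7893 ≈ 0.0124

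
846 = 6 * 141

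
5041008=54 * 93352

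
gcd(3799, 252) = 1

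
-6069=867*(-7)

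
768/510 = 1 + 43/85 ≈ 1.51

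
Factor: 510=2^1*3^1*5^1*17^1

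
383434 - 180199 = 203235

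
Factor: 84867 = 3^1*28289^1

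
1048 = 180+868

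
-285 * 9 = -2565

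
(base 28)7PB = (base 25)9MO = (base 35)524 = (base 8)14067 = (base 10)6199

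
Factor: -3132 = -1 * 2^2 * 3^3 * 29^1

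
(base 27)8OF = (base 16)195F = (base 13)2C58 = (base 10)6495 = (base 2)1100101011111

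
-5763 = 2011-7774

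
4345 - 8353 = -4008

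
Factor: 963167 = 19^1*163^1*311^1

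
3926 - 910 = 3016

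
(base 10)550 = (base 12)39a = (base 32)h6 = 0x226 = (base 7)1414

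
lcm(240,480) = 480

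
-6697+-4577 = -11274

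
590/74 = 295/37 ≈ 7.97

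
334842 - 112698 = 222144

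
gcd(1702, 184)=46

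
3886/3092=1 + 397/1546 ≈ 1.26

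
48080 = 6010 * 8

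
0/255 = 0 = 0.00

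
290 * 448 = 129920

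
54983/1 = 54983 = 54983.00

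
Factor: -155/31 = -1*5^1 = -5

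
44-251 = -207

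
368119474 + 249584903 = 617704377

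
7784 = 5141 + 2643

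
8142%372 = 330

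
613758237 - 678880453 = -65122216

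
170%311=170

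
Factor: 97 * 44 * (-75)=-1 * 2^2 * 3^1 * 5^2 * 11^1 * 97^1=-320100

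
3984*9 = 35856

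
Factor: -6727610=-1*2^1*5^1*101^1*6661^1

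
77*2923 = 225071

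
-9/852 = -3/284 ≈ -0.0106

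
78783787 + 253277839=332061626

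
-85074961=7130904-92205865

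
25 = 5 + 20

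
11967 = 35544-23577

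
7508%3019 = 1470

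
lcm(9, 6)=18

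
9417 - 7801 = 1616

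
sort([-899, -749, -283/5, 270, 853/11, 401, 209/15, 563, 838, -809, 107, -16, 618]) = [-899, -809, -749, -283/5, -16, 209/15, 853/11, 107, 270, 401, 563, 618, 838]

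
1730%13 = 1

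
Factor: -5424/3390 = -1*2^3*5^(-1) = -8/5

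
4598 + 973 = 5571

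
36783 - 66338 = -29555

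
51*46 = 2346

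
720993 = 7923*91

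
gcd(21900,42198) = 6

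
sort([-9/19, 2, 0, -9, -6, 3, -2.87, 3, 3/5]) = [-9, -6, -2.87, -9/19, 0, 3/5, 2, 3, 3]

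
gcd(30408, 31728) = 24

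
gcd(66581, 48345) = 1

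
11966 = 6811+5155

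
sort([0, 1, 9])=[0, 1, 9]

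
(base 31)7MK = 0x1D05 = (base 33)6R4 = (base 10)7429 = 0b1110100000101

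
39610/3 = 13203 + 1/3 ≈ 13203.33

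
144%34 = 8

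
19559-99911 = -80352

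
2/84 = 1/42 ≈ 0.0238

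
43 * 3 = 129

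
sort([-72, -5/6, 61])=[-72, -5/6, 61]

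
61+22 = 83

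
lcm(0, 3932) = 0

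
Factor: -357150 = -1 * 2^1 * 3^1 * 5^2 * 2381^1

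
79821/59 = 1352 + 53/59 ≈ 1352.90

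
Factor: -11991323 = -1*2393^1*5011^1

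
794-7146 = -6352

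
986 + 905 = 1891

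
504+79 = 583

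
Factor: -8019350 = -1*2^1*5^2*160387^1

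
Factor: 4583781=3^2*239^1*2131^1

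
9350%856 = 790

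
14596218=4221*3458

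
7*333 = 2331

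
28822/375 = 76 + 322/375 ≈ 76.86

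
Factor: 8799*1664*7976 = 2^10*3^1*7^1*13^1*419^1*997^1 = 116780891136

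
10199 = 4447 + 5752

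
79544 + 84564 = 164108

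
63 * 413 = 26019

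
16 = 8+8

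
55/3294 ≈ 0.0167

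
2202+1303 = 3505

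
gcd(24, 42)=6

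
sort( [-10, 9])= [-10, 9]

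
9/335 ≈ 0.0269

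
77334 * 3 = 232002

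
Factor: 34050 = 2^1*3^1*5^2*227^1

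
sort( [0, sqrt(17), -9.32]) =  [-9.32, 0, sqrt(17)]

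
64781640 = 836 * 77490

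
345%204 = 141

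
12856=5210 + 7646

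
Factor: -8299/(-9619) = 43^1*193^1*9619^(-1) 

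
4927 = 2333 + 2594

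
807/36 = 22 + 5/12 ≈ 22.42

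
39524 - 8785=30739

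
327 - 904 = -577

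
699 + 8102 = 8801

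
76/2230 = 38/1115 ≈ 0.0341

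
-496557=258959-755516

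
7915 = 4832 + 3083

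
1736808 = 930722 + 806086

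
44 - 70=-26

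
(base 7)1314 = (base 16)1f5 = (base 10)501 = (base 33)f6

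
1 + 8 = 9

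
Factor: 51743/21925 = 5^(-2)*59^1 = 59/25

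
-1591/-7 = 227 + 2/7 ≈ 227.29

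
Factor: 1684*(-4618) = -1*2^3*421^1*2309^1 = -7776712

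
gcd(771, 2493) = 3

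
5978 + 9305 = 15283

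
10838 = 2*5419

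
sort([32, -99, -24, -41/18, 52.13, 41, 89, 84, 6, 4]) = [-99, -24, -41/18, 4, 6, 32, 41, 52.13, 84, 89]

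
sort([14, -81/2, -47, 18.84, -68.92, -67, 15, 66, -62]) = [-68.92, -67, -62, -47, -81/2, 14, 15, 18.84, 66]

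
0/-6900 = 0 = 0.00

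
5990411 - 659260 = 5331151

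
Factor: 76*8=2^5*19^1=608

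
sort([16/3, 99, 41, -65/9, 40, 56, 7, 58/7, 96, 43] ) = [-65/9, 16/3, 7, 58/7, 40, 41, 43, 56, 96, 99] 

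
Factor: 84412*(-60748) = -1*2^4*47^1*449^1*15187^1 = -5127860176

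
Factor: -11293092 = -1*2^2*3^2*23^2*593^1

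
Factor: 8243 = 8243^1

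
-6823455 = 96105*(-71)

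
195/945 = 13/63 ≈ 0.206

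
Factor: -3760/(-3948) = 2^2*3^(-1)*5^1*7^(-1) = 20/21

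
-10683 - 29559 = -40242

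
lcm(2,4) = 4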